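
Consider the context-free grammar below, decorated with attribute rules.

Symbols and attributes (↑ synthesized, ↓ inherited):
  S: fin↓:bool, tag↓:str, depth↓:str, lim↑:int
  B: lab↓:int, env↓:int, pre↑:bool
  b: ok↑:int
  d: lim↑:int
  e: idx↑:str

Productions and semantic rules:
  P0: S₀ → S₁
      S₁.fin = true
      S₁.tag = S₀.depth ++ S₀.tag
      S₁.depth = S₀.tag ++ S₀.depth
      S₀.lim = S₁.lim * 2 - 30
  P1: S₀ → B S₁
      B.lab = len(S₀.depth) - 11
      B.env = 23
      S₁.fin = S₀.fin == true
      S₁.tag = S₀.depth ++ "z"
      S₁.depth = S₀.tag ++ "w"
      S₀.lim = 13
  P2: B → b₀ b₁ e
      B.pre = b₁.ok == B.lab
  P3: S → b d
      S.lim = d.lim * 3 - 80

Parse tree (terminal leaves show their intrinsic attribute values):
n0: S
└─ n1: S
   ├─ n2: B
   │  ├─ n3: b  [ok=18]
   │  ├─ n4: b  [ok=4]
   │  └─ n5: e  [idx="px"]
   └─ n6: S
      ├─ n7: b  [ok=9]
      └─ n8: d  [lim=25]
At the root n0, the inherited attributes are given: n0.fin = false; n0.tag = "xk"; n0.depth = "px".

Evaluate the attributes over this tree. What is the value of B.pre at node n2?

false

1. n0.fin = false  [given at root]
2. n0.tag = "xk"  [given at root]
3. n0.depth = "px"  [given at root]
4. n1.fin = true  [true]
5. n1.tag = "pxxk"  [S₀.depth ++ S₀.tag]
6. n1.depth = "xkpx"  [S₀.tag ++ S₀.depth]
7. n2.lab = -7  [len(S₀.depth) - 11]
8. n2.env = 23  [23]
9. n3.ok = 18  [terminal]
10. n4.ok = 4  [terminal]
11. n5.idx = "px"  [terminal]
12. n2.pre = false  [b₁.ok == B.lab]
13. n6.fin = true  [S₀.fin == true]
14. n6.tag = "xkpxz"  [S₀.depth ++ "z"]
15. n6.depth = "pxxkw"  [S₀.tag ++ "w"]
16. n7.ok = 9  [terminal]
17. n8.lim = 25  [terminal]
18. n6.lim = -5  [d.lim * 3 - 80]
19. n1.lim = 13  [13]
20. n0.lim = -4  [S₁.lim * 2 - 30]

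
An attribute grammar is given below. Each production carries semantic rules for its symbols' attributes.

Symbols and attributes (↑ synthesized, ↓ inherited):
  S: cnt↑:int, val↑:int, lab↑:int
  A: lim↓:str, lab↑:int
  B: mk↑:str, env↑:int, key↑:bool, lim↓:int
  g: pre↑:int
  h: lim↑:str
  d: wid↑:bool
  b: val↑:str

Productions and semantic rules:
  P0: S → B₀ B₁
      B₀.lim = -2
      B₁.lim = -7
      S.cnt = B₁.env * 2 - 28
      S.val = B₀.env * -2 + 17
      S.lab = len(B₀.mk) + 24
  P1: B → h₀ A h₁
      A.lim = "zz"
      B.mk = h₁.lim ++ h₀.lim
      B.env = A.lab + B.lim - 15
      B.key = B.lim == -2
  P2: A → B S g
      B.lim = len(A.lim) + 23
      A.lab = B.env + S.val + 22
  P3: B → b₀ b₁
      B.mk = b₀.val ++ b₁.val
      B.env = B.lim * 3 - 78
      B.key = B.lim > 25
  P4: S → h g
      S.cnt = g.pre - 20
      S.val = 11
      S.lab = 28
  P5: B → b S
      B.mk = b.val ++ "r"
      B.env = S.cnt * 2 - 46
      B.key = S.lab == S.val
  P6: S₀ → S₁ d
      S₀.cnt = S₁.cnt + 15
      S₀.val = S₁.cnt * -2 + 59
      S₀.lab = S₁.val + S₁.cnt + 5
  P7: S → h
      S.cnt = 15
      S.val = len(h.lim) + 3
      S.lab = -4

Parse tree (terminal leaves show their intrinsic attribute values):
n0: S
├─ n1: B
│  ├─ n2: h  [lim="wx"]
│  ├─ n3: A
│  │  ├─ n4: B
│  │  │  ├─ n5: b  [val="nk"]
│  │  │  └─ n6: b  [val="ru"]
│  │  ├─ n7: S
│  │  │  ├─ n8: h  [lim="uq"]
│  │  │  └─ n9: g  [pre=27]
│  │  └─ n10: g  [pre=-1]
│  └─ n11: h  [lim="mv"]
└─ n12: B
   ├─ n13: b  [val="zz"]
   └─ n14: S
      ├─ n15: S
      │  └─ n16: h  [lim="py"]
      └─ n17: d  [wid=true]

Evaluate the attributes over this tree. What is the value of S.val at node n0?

-9

1. n1.lim = -2  [-2]
2. n2.lim = "wx"  [terminal]
3. n3.lim = "zz"  ["zz"]
4. n4.lim = 25  [len(A.lim) + 23]
5. n5.val = "nk"  [terminal]
6. n6.val = "ru"  [terminal]
7. n4.mk = "nkru"  [b₀.val ++ b₁.val]
8. n4.env = -3  [B.lim * 3 - 78]
9. n4.key = false  [B.lim > 25]
10. n8.lim = "uq"  [terminal]
11. n9.pre = 27  [terminal]
12. n7.cnt = 7  [g.pre - 20]
13. n7.val = 11  [11]
14. n7.lab = 28  [28]
15. n10.pre = -1  [terminal]
16. n3.lab = 30  [B.env + S.val + 22]
17. n11.lim = "mv"  [terminal]
18. n1.mk = "mvwx"  [h₁.lim ++ h₀.lim]
19. n1.env = 13  [A.lab + B.lim - 15]
20. n1.key = true  [B.lim == -2]
21. n12.lim = -7  [-7]
22. n13.val = "zz"  [terminal]
23. n16.lim = "py"  [terminal]
24. n15.cnt = 15  [15]
25. n15.val = 5  [len(h.lim) + 3]
26. n15.lab = -4  [-4]
27. n17.wid = true  [terminal]
28. n14.cnt = 30  [S₁.cnt + 15]
29. n14.val = 29  [S₁.cnt * -2 + 59]
30. n14.lab = 25  [S₁.val + S₁.cnt + 5]
31. n12.mk = "zzr"  [b.val ++ "r"]
32. n12.env = 14  [S.cnt * 2 - 46]
33. n12.key = false  [S.lab == S.val]
34. n0.cnt = 0  [B₁.env * 2 - 28]
35. n0.val = -9  [B₀.env * -2 + 17]
36. n0.lab = 28  [len(B₀.mk) + 24]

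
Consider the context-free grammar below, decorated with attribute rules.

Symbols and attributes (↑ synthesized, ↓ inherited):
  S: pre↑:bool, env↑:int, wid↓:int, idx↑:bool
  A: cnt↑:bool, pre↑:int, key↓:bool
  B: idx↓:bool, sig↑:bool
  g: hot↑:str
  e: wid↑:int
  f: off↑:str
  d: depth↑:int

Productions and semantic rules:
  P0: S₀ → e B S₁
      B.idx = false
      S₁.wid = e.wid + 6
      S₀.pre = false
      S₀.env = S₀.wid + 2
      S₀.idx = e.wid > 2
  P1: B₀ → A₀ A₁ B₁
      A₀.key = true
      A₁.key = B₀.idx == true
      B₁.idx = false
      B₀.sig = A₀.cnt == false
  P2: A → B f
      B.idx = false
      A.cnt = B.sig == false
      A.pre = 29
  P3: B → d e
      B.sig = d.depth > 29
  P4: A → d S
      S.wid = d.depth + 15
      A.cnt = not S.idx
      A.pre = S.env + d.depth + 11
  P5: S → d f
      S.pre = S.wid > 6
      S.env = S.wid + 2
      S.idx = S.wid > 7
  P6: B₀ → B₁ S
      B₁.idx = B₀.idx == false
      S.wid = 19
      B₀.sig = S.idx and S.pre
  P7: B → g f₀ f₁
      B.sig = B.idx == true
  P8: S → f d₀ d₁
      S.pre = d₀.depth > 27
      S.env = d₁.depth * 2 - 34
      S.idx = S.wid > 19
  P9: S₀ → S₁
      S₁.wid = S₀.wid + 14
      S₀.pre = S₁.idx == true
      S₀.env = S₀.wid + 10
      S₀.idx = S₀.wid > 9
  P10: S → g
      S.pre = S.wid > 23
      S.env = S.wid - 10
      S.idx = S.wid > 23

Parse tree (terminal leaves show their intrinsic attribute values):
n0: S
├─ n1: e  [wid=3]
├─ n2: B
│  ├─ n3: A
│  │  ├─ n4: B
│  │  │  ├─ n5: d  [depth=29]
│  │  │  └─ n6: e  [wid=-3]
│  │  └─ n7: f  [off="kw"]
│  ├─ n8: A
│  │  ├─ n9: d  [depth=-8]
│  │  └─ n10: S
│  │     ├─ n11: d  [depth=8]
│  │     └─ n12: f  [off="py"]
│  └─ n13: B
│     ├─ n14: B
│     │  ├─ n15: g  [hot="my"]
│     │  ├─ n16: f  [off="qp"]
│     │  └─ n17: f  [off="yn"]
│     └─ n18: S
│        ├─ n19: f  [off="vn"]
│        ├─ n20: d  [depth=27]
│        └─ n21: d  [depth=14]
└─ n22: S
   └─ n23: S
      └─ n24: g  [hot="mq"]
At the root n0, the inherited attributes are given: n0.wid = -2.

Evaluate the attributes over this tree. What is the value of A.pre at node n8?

1. n0.wid = -2  [given at root]
2. n1.wid = 3  [terminal]
3. n2.idx = false  [false]
4. n3.key = true  [true]
5. n4.idx = false  [false]
6. n5.depth = 29  [terminal]
7. n6.wid = -3  [terminal]
8. n4.sig = false  [d.depth > 29]
9. n7.off = "kw"  [terminal]
10. n3.cnt = true  [B.sig == false]
11. n3.pre = 29  [29]
12. n8.key = false  [B₀.idx == true]
13. n9.depth = -8  [terminal]
14. n10.wid = 7  [d.depth + 15]
15. n11.depth = 8  [terminal]
16. n12.off = "py"  [terminal]
17. n10.pre = true  [S.wid > 6]
18. n10.env = 9  [S.wid + 2]
19. n10.idx = false  [S.wid > 7]
20. n8.cnt = true  [not S.idx]
21. n8.pre = 12  [S.env + d.depth + 11]
22. n13.idx = false  [false]
23. n14.idx = true  [B₀.idx == false]
24. n15.hot = "my"  [terminal]
25. n16.off = "qp"  [terminal]
26. n17.off = "yn"  [terminal]
27. n14.sig = true  [B.idx == true]
28. n18.wid = 19  [19]
29. n19.off = "vn"  [terminal]
30. n20.depth = 27  [terminal]
31. n21.depth = 14  [terminal]
32. n18.pre = false  [d₀.depth > 27]
33. n18.env = -6  [d₁.depth * 2 - 34]
34. n18.idx = false  [S.wid > 19]
35. n13.sig = false  [S.idx and S.pre]
36. n2.sig = false  [A₀.cnt == false]
37. n22.wid = 9  [e.wid + 6]
38. n23.wid = 23  [S₀.wid + 14]
39. n24.hot = "mq"  [terminal]
40. n23.pre = false  [S.wid > 23]
41. n23.env = 13  [S.wid - 10]
42. n23.idx = false  [S.wid > 23]
43. n22.pre = false  [S₁.idx == true]
44. n22.env = 19  [S₀.wid + 10]
45. n22.idx = false  [S₀.wid > 9]
46. n0.pre = false  [false]
47. n0.env = 0  [S₀.wid + 2]
48. n0.idx = true  [e.wid > 2]

12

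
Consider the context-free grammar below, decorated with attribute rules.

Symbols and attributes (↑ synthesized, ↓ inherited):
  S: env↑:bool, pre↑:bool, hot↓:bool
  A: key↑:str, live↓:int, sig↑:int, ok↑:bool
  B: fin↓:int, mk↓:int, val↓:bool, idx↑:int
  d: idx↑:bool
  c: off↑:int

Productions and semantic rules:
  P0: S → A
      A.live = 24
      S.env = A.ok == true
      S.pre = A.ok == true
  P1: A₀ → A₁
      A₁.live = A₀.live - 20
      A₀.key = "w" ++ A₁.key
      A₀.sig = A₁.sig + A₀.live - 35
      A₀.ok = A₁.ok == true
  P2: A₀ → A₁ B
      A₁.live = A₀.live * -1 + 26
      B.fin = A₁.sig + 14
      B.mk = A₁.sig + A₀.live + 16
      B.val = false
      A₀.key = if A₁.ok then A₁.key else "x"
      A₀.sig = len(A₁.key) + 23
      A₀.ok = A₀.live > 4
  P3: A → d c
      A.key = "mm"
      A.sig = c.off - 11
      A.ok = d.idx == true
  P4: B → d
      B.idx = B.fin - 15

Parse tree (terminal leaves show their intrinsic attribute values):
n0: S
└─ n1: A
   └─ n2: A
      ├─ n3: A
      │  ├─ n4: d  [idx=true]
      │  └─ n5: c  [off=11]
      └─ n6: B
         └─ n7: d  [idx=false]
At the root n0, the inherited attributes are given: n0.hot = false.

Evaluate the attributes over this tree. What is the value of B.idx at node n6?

1. n0.hot = false  [given at root]
2. n1.live = 24  [24]
3. n2.live = 4  [A₀.live - 20]
4. n3.live = 22  [A₀.live * -1 + 26]
5. n4.idx = true  [terminal]
6. n5.off = 11  [terminal]
7. n3.key = "mm"  ["mm"]
8. n3.sig = 0  [c.off - 11]
9. n3.ok = true  [d.idx == true]
10. n6.fin = 14  [A₁.sig + 14]
11. n6.mk = 20  [A₁.sig + A₀.live + 16]
12. n6.val = false  [false]
13. n7.idx = false  [terminal]
14. n6.idx = -1  [B.fin - 15]
15. n2.key = "mm"  [if A₁.ok then A₁.key else "x"]
16. n2.sig = 25  [len(A₁.key) + 23]
17. n2.ok = false  [A₀.live > 4]
18. n1.key = "wmm"  ["w" ++ A₁.key]
19. n1.sig = 14  [A₁.sig + A₀.live - 35]
20. n1.ok = false  [A₁.ok == true]
21. n0.env = false  [A.ok == true]
22. n0.pre = false  [A.ok == true]

-1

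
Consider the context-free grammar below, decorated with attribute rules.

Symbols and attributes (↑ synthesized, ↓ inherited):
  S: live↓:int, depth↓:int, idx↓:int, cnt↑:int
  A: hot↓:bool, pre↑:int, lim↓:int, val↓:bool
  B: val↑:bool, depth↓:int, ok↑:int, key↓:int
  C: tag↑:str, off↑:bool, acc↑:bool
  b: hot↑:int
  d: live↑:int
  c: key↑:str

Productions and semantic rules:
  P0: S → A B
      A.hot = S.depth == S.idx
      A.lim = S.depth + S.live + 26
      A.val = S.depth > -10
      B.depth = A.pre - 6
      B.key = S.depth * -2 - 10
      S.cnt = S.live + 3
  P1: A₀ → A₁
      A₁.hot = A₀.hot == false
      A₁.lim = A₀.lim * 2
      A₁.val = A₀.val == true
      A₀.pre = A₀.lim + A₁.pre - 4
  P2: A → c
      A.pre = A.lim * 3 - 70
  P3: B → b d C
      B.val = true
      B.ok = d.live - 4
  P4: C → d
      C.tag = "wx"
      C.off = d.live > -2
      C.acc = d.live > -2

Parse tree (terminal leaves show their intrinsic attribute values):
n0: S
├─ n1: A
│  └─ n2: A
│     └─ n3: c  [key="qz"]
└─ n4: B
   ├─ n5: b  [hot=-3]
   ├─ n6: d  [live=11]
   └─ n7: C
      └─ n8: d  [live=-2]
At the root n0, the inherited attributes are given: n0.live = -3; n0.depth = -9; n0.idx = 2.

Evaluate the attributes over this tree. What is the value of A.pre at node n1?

1. n0.live = -3  [given at root]
2. n0.depth = -9  [given at root]
3. n0.idx = 2  [given at root]
4. n1.hot = false  [S.depth == S.idx]
5. n1.lim = 14  [S.depth + S.live + 26]
6. n1.val = true  [S.depth > -10]
7. n2.hot = true  [A₀.hot == false]
8. n2.lim = 28  [A₀.lim * 2]
9. n2.val = true  [A₀.val == true]
10. n3.key = "qz"  [terminal]
11. n2.pre = 14  [A.lim * 3 - 70]
12. n1.pre = 24  [A₀.lim + A₁.pre - 4]
13. n4.depth = 18  [A.pre - 6]
14. n4.key = 8  [S.depth * -2 - 10]
15. n5.hot = -3  [terminal]
16. n6.live = 11  [terminal]
17. n8.live = -2  [terminal]
18. n7.tag = "wx"  ["wx"]
19. n7.off = false  [d.live > -2]
20. n7.acc = false  [d.live > -2]
21. n4.val = true  [true]
22. n4.ok = 7  [d.live - 4]
23. n0.cnt = 0  [S.live + 3]

24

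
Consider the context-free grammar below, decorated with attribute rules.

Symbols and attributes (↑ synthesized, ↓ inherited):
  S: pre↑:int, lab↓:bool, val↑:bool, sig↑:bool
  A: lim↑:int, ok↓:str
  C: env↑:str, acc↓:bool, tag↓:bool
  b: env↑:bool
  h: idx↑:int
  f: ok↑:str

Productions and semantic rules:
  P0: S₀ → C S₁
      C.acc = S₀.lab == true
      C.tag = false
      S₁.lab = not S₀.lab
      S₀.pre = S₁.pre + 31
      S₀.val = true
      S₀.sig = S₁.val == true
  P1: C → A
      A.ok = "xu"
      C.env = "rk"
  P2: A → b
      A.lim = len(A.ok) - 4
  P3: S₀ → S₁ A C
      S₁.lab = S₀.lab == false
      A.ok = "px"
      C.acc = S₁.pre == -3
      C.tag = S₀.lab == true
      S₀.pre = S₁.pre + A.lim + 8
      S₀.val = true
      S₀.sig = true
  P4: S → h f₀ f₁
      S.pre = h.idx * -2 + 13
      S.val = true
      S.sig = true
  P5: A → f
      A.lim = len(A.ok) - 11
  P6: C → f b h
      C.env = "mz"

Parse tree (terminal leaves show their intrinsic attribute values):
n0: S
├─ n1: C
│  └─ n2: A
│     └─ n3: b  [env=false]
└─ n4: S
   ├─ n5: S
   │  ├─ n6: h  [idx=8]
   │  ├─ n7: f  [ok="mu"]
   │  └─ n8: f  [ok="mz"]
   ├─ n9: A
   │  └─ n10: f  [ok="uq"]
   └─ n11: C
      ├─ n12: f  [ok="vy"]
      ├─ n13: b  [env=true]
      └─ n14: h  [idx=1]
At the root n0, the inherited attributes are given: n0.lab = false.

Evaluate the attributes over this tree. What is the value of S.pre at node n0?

1. n0.lab = false  [given at root]
2. n1.acc = false  [S₀.lab == true]
3. n1.tag = false  [false]
4. n2.ok = "xu"  ["xu"]
5. n3.env = false  [terminal]
6. n2.lim = -2  [len(A.ok) - 4]
7. n1.env = "rk"  ["rk"]
8. n4.lab = true  [not S₀.lab]
9. n5.lab = false  [S₀.lab == false]
10. n6.idx = 8  [terminal]
11. n7.ok = "mu"  [terminal]
12. n8.ok = "mz"  [terminal]
13. n5.pre = -3  [h.idx * -2 + 13]
14. n5.val = true  [true]
15. n5.sig = true  [true]
16. n9.ok = "px"  ["px"]
17. n10.ok = "uq"  [terminal]
18. n9.lim = -9  [len(A.ok) - 11]
19. n11.acc = true  [S₁.pre == -3]
20. n11.tag = true  [S₀.lab == true]
21. n12.ok = "vy"  [terminal]
22. n13.env = true  [terminal]
23. n14.idx = 1  [terminal]
24. n11.env = "mz"  ["mz"]
25. n4.pre = -4  [S₁.pre + A.lim + 8]
26. n4.val = true  [true]
27. n4.sig = true  [true]
28. n0.pre = 27  [S₁.pre + 31]
29. n0.val = true  [true]
30. n0.sig = true  [S₁.val == true]

27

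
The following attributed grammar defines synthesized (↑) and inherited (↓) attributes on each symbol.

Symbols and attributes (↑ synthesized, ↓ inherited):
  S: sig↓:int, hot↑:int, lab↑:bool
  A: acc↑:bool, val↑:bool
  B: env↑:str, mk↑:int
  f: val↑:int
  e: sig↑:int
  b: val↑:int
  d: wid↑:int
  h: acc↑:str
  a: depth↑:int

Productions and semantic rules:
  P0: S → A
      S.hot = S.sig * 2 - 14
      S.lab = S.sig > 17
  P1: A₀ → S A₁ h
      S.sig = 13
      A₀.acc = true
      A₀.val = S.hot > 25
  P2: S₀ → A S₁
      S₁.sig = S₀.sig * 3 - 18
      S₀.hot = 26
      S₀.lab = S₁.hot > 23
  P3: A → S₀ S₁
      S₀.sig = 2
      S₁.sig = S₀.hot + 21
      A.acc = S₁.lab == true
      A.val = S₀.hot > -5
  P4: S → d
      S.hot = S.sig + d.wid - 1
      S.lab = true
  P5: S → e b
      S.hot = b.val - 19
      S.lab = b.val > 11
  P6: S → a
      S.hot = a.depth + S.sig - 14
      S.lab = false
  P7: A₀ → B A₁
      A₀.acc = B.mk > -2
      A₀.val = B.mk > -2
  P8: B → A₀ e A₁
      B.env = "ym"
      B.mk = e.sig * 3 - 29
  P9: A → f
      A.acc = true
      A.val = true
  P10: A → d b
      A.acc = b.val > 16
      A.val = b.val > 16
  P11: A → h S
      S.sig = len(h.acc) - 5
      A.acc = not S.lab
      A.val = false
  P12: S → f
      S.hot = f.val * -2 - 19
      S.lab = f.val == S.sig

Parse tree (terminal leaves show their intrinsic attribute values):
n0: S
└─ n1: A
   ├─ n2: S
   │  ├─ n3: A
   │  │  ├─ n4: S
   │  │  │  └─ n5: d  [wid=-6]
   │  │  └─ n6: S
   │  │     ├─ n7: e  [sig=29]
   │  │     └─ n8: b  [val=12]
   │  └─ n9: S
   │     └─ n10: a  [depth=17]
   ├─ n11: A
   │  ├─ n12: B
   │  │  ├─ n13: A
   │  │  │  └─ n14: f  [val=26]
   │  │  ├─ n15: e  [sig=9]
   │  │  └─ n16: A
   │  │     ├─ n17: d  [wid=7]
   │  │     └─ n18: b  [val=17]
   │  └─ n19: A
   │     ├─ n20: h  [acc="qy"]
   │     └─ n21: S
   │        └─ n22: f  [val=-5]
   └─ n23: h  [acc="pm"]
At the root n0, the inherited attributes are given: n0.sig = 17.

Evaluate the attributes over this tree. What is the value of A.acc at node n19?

true

1. n0.sig = 17  [given at root]
2. n2.sig = 13  [13]
3. n4.sig = 2  [2]
4. n5.wid = -6  [terminal]
5. n4.hot = -5  [S.sig + d.wid - 1]
6. n4.lab = true  [true]
7. n6.sig = 16  [S₀.hot + 21]
8. n7.sig = 29  [terminal]
9. n8.val = 12  [terminal]
10. n6.hot = -7  [b.val - 19]
11. n6.lab = true  [b.val > 11]
12. n3.acc = true  [S₁.lab == true]
13. n3.val = false  [S₀.hot > -5]
14. n9.sig = 21  [S₀.sig * 3 - 18]
15. n10.depth = 17  [terminal]
16. n9.hot = 24  [a.depth + S.sig - 14]
17. n9.lab = false  [false]
18. n2.hot = 26  [26]
19. n2.lab = true  [S₁.hot > 23]
20. n14.val = 26  [terminal]
21. n13.acc = true  [true]
22. n13.val = true  [true]
23. n15.sig = 9  [terminal]
24. n17.wid = 7  [terminal]
25. n18.val = 17  [terminal]
26. n16.acc = true  [b.val > 16]
27. n16.val = true  [b.val > 16]
28. n12.env = "ym"  ["ym"]
29. n12.mk = -2  [e.sig * 3 - 29]
30. n20.acc = "qy"  [terminal]
31. n21.sig = -3  [len(h.acc) - 5]
32. n22.val = -5  [terminal]
33. n21.hot = -9  [f.val * -2 - 19]
34. n21.lab = false  [f.val == S.sig]
35. n19.acc = true  [not S.lab]
36. n19.val = false  [false]
37. n11.acc = false  [B.mk > -2]
38. n11.val = false  [B.mk > -2]
39. n23.acc = "pm"  [terminal]
40. n1.acc = true  [true]
41. n1.val = true  [S.hot > 25]
42. n0.hot = 20  [S.sig * 2 - 14]
43. n0.lab = false  [S.sig > 17]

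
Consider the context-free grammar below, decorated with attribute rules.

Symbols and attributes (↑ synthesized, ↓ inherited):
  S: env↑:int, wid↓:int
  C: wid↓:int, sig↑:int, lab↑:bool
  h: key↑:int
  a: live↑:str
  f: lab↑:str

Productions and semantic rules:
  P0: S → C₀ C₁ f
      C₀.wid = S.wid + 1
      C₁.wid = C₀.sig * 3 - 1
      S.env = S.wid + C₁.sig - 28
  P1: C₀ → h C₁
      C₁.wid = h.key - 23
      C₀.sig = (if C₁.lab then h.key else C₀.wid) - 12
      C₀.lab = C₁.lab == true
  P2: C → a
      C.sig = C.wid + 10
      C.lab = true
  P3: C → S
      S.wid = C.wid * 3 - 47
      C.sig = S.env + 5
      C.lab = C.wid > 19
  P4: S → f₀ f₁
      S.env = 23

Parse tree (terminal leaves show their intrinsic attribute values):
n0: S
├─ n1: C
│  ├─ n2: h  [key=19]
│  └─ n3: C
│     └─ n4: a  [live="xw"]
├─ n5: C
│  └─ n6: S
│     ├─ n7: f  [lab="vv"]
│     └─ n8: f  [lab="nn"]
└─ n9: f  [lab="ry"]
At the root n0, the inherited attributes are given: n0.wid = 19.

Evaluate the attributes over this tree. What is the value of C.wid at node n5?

20

1. n0.wid = 19  [given at root]
2. n1.wid = 20  [S.wid + 1]
3. n2.key = 19  [terminal]
4. n3.wid = -4  [h.key - 23]
5. n4.live = "xw"  [terminal]
6. n3.sig = 6  [C.wid + 10]
7. n3.lab = true  [true]
8. n1.sig = 7  [(if C₁.lab then h.key else C₀.wid) - 12]
9. n1.lab = true  [C₁.lab == true]
10. n5.wid = 20  [C₀.sig * 3 - 1]
11. n6.wid = 13  [C.wid * 3 - 47]
12. n7.lab = "vv"  [terminal]
13. n8.lab = "nn"  [terminal]
14. n6.env = 23  [23]
15. n5.sig = 28  [S.env + 5]
16. n5.lab = true  [C.wid > 19]
17. n9.lab = "ry"  [terminal]
18. n0.env = 19  [S.wid + C₁.sig - 28]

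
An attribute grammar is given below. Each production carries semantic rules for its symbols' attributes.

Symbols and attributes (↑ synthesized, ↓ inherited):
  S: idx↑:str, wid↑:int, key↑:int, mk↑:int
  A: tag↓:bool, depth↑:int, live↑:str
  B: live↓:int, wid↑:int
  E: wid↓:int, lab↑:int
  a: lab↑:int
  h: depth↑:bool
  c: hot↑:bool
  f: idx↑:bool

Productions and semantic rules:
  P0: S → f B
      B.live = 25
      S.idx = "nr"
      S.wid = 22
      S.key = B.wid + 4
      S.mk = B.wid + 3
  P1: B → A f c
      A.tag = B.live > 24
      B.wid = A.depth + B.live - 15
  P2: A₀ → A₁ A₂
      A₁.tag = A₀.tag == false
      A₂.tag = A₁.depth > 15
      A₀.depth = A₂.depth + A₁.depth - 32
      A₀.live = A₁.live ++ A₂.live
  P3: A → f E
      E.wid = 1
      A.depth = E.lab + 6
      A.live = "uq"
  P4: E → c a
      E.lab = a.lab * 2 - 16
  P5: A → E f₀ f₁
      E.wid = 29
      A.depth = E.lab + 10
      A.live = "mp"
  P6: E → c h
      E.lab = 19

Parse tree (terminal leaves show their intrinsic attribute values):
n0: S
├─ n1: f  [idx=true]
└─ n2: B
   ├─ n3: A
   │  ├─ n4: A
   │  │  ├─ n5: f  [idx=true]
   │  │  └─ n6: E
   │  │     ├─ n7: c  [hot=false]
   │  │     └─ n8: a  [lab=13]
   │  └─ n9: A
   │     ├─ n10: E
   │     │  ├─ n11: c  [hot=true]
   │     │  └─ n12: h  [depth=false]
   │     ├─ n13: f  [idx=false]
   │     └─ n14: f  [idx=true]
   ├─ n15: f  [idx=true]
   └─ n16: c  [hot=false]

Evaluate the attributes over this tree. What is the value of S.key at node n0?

1. n1.idx = true  [terminal]
2. n2.live = 25  [25]
3. n3.tag = true  [B.live > 24]
4. n4.tag = false  [A₀.tag == false]
5. n5.idx = true  [terminal]
6. n6.wid = 1  [1]
7. n7.hot = false  [terminal]
8. n8.lab = 13  [terminal]
9. n6.lab = 10  [a.lab * 2 - 16]
10. n4.depth = 16  [E.lab + 6]
11. n4.live = "uq"  ["uq"]
12. n9.tag = true  [A₁.depth > 15]
13. n10.wid = 29  [29]
14. n11.hot = true  [terminal]
15. n12.depth = false  [terminal]
16. n10.lab = 19  [19]
17. n13.idx = false  [terminal]
18. n14.idx = true  [terminal]
19. n9.depth = 29  [E.lab + 10]
20. n9.live = "mp"  ["mp"]
21. n3.depth = 13  [A₂.depth + A₁.depth - 32]
22. n3.live = "uqmp"  [A₁.live ++ A₂.live]
23. n15.idx = true  [terminal]
24. n16.hot = false  [terminal]
25. n2.wid = 23  [A.depth + B.live - 15]
26. n0.idx = "nr"  ["nr"]
27. n0.wid = 22  [22]
28. n0.key = 27  [B.wid + 4]
29. n0.mk = 26  [B.wid + 3]

27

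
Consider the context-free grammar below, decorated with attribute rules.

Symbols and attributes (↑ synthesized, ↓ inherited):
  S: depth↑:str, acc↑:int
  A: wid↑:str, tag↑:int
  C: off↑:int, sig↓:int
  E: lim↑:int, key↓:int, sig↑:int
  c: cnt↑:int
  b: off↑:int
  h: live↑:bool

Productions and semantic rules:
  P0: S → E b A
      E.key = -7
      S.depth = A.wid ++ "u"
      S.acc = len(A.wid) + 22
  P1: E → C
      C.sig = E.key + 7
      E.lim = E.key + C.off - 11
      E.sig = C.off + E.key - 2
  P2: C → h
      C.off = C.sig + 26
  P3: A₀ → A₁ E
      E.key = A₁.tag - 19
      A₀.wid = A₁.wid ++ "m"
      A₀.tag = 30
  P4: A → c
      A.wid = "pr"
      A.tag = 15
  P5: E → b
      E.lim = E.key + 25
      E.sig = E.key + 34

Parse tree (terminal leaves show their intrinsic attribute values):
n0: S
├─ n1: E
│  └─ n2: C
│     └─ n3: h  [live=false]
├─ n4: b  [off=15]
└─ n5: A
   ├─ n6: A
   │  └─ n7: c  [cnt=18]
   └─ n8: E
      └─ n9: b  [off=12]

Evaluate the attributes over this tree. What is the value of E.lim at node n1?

1. n1.key = -7  [-7]
2. n2.sig = 0  [E.key + 7]
3. n3.live = false  [terminal]
4. n2.off = 26  [C.sig + 26]
5. n1.lim = 8  [E.key + C.off - 11]
6. n1.sig = 17  [C.off + E.key - 2]
7. n4.off = 15  [terminal]
8. n7.cnt = 18  [terminal]
9. n6.wid = "pr"  ["pr"]
10. n6.tag = 15  [15]
11. n8.key = -4  [A₁.tag - 19]
12. n9.off = 12  [terminal]
13. n8.lim = 21  [E.key + 25]
14. n8.sig = 30  [E.key + 34]
15. n5.wid = "prm"  [A₁.wid ++ "m"]
16. n5.tag = 30  [30]
17. n0.depth = "prmu"  [A.wid ++ "u"]
18. n0.acc = 25  [len(A.wid) + 22]

8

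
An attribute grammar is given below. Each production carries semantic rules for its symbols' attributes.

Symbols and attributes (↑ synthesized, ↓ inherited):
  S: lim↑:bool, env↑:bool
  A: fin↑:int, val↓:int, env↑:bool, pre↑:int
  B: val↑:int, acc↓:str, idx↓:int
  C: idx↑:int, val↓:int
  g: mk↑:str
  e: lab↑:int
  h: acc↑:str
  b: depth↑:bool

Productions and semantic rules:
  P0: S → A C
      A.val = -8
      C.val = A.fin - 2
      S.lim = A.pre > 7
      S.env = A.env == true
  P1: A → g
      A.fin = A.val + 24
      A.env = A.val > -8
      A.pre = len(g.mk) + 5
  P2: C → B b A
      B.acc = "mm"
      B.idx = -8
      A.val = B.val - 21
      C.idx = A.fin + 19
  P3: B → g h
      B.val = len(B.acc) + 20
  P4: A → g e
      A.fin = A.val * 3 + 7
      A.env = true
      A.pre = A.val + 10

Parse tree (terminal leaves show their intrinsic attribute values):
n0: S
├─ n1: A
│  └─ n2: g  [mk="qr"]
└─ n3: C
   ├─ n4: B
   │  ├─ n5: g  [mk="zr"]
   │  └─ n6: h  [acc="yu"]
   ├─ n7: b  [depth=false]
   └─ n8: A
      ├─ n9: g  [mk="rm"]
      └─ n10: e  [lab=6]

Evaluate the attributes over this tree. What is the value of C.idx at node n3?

1. n1.val = -8  [-8]
2. n2.mk = "qr"  [terminal]
3. n1.fin = 16  [A.val + 24]
4. n1.env = false  [A.val > -8]
5. n1.pre = 7  [len(g.mk) + 5]
6. n3.val = 14  [A.fin - 2]
7. n4.acc = "mm"  ["mm"]
8. n4.idx = -8  [-8]
9. n5.mk = "zr"  [terminal]
10. n6.acc = "yu"  [terminal]
11. n4.val = 22  [len(B.acc) + 20]
12. n7.depth = false  [terminal]
13. n8.val = 1  [B.val - 21]
14. n9.mk = "rm"  [terminal]
15. n10.lab = 6  [terminal]
16. n8.fin = 10  [A.val * 3 + 7]
17. n8.env = true  [true]
18. n8.pre = 11  [A.val + 10]
19. n3.idx = 29  [A.fin + 19]
20. n0.lim = false  [A.pre > 7]
21. n0.env = false  [A.env == true]

29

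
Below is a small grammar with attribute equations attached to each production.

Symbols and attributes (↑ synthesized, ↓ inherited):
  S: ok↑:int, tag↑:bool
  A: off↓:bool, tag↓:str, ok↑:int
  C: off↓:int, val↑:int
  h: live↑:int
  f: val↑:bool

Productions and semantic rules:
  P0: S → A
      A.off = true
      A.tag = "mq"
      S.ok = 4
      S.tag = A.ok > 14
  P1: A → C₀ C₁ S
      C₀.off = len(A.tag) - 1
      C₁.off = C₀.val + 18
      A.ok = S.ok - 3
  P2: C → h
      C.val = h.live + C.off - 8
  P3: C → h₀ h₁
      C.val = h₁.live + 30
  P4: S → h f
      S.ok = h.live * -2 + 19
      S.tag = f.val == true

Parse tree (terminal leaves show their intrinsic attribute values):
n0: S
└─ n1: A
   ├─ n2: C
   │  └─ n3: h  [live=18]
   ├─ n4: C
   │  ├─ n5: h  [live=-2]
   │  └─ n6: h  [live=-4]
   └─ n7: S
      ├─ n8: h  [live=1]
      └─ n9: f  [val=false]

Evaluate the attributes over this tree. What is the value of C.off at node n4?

29

1. n1.off = true  [true]
2. n1.tag = "mq"  ["mq"]
3. n2.off = 1  [len(A.tag) - 1]
4. n3.live = 18  [terminal]
5. n2.val = 11  [h.live + C.off - 8]
6. n4.off = 29  [C₀.val + 18]
7. n5.live = -2  [terminal]
8. n6.live = -4  [terminal]
9. n4.val = 26  [h₁.live + 30]
10. n8.live = 1  [terminal]
11. n9.val = false  [terminal]
12. n7.ok = 17  [h.live * -2 + 19]
13. n7.tag = false  [f.val == true]
14. n1.ok = 14  [S.ok - 3]
15. n0.ok = 4  [4]
16. n0.tag = false  [A.ok > 14]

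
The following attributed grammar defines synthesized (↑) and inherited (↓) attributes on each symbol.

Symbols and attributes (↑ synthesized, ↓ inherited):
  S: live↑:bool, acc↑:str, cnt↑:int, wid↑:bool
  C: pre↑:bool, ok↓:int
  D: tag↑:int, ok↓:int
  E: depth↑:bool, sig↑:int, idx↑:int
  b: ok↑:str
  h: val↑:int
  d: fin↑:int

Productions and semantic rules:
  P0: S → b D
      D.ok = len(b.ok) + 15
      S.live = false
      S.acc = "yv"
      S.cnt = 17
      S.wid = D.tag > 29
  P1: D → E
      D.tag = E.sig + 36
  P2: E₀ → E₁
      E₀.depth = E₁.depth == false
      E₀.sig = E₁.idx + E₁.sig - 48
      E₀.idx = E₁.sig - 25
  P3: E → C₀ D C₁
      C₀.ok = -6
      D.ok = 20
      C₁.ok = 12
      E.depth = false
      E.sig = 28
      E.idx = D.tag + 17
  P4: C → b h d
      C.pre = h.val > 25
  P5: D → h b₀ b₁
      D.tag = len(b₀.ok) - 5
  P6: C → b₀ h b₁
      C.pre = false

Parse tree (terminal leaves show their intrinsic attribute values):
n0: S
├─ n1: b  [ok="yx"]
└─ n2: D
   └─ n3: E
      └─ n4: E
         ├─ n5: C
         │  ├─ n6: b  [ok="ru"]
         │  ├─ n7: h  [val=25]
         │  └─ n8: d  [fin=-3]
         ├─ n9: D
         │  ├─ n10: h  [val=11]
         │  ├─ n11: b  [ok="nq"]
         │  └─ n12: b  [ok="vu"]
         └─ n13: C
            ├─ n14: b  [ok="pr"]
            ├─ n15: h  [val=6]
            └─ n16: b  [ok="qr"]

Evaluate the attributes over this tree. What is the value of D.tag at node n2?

30

1. n1.ok = "yx"  [terminal]
2. n2.ok = 17  [len(b.ok) + 15]
3. n5.ok = -6  [-6]
4. n6.ok = "ru"  [terminal]
5. n7.val = 25  [terminal]
6. n8.fin = -3  [terminal]
7. n5.pre = false  [h.val > 25]
8. n9.ok = 20  [20]
9. n10.val = 11  [terminal]
10. n11.ok = "nq"  [terminal]
11. n12.ok = "vu"  [terminal]
12. n9.tag = -3  [len(b₀.ok) - 5]
13. n13.ok = 12  [12]
14. n14.ok = "pr"  [terminal]
15. n15.val = 6  [terminal]
16. n16.ok = "qr"  [terminal]
17. n13.pre = false  [false]
18. n4.depth = false  [false]
19. n4.sig = 28  [28]
20. n4.idx = 14  [D.tag + 17]
21. n3.depth = true  [E₁.depth == false]
22. n3.sig = -6  [E₁.idx + E₁.sig - 48]
23. n3.idx = 3  [E₁.sig - 25]
24. n2.tag = 30  [E.sig + 36]
25. n0.live = false  [false]
26. n0.acc = "yv"  ["yv"]
27. n0.cnt = 17  [17]
28. n0.wid = true  [D.tag > 29]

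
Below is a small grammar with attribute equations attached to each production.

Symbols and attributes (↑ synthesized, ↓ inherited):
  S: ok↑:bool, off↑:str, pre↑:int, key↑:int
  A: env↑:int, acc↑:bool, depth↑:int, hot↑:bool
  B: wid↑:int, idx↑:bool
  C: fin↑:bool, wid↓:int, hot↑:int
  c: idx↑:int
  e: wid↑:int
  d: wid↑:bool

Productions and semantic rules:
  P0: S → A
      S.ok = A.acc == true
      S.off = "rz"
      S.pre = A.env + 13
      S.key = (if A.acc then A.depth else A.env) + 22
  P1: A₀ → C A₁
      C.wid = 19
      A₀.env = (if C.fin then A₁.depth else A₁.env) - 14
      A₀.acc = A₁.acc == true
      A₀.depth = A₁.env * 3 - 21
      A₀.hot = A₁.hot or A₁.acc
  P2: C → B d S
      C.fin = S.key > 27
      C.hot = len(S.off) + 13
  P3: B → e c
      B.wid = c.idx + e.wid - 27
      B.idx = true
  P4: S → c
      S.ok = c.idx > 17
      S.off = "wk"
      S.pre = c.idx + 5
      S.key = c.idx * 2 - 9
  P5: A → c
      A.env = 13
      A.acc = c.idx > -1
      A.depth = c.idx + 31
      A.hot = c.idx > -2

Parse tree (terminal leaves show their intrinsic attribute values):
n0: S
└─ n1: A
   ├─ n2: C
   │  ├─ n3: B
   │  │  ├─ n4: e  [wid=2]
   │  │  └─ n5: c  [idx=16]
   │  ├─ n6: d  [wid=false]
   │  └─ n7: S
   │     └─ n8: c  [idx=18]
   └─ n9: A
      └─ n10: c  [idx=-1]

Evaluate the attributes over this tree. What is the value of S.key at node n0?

1. n2.wid = 19  [19]
2. n4.wid = 2  [terminal]
3. n5.idx = 16  [terminal]
4. n3.wid = -9  [c.idx + e.wid - 27]
5. n3.idx = true  [true]
6. n6.wid = false  [terminal]
7. n8.idx = 18  [terminal]
8. n7.ok = true  [c.idx > 17]
9. n7.off = "wk"  ["wk"]
10. n7.pre = 23  [c.idx + 5]
11. n7.key = 27  [c.idx * 2 - 9]
12. n2.fin = false  [S.key > 27]
13. n2.hot = 15  [len(S.off) + 13]
14. n10.idx = -1  [terminal]
15. n9.env = 13  [13]
16. n9.acc = false  [c.idx > -1]
17. n9.depth = 30  [c.idx + 31]
18. n9.hot = true  [c.idx > -2]
19. n1.env = -1  [(if C.fin then A₁.depth else A₁.env) - 14]
20. n1.acc = false  [A₁.acc == true]
21. n1.depth = 18  [A₁.env * 3 - 21]
22. n1.hot = true  [A₁.hot or A₁.acc]
23. n0.ok = false  [A.acc == true]
24. n0.off = "rz"  ["rz"]
25. n0.pre = 12  [A.env + 13]
26. n0.key = 21  [(if A.acc then A.depth else A.env) + 22]

21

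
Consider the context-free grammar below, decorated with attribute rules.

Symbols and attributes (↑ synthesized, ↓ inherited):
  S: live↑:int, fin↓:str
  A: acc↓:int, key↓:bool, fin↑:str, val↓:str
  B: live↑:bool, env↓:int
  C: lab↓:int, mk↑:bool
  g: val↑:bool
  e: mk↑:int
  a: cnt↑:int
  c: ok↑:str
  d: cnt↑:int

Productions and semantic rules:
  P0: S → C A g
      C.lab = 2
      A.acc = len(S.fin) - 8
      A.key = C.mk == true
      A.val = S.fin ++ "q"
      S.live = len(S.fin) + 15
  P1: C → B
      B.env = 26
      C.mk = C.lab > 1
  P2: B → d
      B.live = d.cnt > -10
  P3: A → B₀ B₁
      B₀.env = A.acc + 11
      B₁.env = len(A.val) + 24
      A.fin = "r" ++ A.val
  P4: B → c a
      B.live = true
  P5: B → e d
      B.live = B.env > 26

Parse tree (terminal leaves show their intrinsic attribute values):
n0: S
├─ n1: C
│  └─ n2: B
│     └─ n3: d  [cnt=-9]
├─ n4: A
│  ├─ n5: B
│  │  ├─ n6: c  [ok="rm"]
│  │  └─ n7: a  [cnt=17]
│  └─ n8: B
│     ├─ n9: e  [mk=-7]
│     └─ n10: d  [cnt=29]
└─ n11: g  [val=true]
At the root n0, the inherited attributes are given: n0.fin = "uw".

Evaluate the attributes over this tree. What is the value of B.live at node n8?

1. n0.fin = "uw"  [given at root]
2. n1.lab = 2  [2]
3. n2.env = 26  [26]
4. n3.cnt = -9  [terminal]
5. n2.live = true  [d.cnt > -10]
6. n1.mk = true  [C.lab > 1]
7. n4.acc = -6  [len(S.fin) - 8]
8. n4.key = true  [C.mk == true]
9. n4.val = "uwq"  [S.fin ++ "q"]
10. n5.env = 5  [A.acc + 11]
11. n6.ok = "rm"  [terminal]
12. n7.cnt = 17  [terminal]
13. n5.live = true  [true]
14. n8.env = 27  [len(A.val) + 24]
15. n9.mk = -7  [terminal]
16. n10.cnt = 29  [terminal]
17. n8.live = true  [B.env > 26]
18. n4.fin = "ruwq"  ["r" ++ A.val]
19. n11.val = true  [terminal]
20. n0.live = 17  [len(S.fin) + 15]

true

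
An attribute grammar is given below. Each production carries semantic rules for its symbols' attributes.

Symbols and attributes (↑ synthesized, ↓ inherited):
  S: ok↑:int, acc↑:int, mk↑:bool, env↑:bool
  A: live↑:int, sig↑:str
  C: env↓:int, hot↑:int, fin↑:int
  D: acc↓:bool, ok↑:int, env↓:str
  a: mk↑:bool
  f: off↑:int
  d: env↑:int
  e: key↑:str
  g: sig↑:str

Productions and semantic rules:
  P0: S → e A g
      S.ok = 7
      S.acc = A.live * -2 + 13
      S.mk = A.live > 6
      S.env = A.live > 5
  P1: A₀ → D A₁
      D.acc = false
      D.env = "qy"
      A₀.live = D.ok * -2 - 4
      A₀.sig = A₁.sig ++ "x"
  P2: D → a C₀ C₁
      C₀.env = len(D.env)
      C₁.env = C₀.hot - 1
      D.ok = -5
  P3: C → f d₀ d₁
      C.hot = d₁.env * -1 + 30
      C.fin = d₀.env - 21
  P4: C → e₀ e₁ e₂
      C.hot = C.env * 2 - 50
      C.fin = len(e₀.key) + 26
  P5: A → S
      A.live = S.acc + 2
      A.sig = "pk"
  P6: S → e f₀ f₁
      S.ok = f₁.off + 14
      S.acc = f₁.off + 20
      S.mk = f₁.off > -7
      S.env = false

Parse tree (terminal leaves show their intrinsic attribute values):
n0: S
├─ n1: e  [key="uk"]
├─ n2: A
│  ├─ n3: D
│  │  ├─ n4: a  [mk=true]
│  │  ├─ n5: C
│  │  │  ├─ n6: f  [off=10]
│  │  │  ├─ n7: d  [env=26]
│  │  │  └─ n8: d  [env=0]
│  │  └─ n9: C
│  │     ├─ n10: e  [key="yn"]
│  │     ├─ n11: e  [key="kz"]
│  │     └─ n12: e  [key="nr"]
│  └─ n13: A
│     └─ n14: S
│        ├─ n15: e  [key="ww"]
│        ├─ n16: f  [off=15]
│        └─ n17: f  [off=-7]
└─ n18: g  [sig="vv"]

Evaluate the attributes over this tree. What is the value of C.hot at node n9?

1. n1.key = "uk"  [terminal]
2. n3.acc = false  [false]
3. n3.env = "qy"  ["qy"]
4. n4.mk = true  [terminal]
5. n5.env = 2  [len(D.env)]
6. n6.off = 10  [terminal]
7. n7.env = 26  [terminal]
8. n8.env = 0  [terminal]
9. n5.hot = 30  [d₁.env * -1 + 30]
10. n5.fin = 5  [d₀.env - 21]
11. n9.env = 29  [C₀.hot - 1]
12. n10.key = "yn"  [terminal]
13. n11.key = "kz"  [terminal]
14. n12.key = "nr"  [terminal]
15. n9.hot = 8  [C.env * 2 - 50]
16. n9.fin = 28  [len(e₀.key) + 26]
17. n3.ok = -5  [-5]
18. n15.key = "ww"  [terminal]
19. n16.off = 15  [terminal]
20. n17.off = -7  [terminal]
21. n14.ok = 7  [f₁.off + 14]
22. n14.acc = 13  [f₁.off + 20]
23. n14.mk = false  [f₁.off > -7]
24. n14.env = false  [false]
25. n13.live = 15  [S.acc + 2]
26. n13.sig = "pk"  ["pk"]
27. n2.live = 6  [D.ok * -2 - 4]
28. n2.sig = "pkx"  [A₁.sig ++ "x"]
29. n18.sig = "vv"  [terminal]
30. n0.ok = 7  [7]
31. n0.acc = 1  [A.live * -2 + 13]
32. n0.mk = false  [A.live > 6]
33. n0.env = true  [A.live > 5]

8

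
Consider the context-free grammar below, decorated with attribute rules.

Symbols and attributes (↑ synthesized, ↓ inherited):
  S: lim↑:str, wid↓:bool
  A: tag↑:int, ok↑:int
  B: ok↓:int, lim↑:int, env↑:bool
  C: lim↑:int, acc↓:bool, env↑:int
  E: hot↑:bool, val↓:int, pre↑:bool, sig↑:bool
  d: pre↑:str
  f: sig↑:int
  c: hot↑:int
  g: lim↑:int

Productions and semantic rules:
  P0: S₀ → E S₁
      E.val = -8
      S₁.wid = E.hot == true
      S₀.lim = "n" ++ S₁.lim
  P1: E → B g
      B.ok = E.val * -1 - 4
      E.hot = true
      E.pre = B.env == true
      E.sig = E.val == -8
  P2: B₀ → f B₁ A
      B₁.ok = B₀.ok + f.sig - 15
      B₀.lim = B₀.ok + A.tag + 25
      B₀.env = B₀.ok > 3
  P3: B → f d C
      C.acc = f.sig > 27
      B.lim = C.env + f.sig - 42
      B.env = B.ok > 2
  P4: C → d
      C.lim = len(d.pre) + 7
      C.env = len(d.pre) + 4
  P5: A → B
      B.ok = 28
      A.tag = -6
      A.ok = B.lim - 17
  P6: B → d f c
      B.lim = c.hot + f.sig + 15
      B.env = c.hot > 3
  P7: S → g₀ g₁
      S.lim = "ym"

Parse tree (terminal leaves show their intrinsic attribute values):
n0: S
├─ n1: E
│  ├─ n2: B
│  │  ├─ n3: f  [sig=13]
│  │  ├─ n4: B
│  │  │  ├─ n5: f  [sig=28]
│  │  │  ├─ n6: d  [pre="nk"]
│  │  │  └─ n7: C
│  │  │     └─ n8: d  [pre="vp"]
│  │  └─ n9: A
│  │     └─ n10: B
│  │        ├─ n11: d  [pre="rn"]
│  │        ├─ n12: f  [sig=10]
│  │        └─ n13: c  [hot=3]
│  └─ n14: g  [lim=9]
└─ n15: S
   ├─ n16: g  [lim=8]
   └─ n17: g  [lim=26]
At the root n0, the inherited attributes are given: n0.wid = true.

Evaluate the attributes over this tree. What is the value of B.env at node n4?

false

1. n0.wid = true  [given at root]
2. n1.val = -8  [-8]
3. n2.ok = 4  [E.val * -1 - 4]
4. n3.sig = 13  [terminal]
5. n4.ok = 2  [B₀.ok + f.sig - 15]
6. n5.sig = 28  [terminal]
7. n6.pre = "nk"  [terminal]
8. n7.acc = true  [f.sig > 27]
9. n8.pre = "vp"  [terminal]
10. n7.lim = 9  [len(d.pre) + 7]
11. n7.env = 6  [len(d.pre) + 4]
12. n4.lim = -8  [C.env + f.sig - 42]
13. n4.env = false  [B.ok > 2]
14. n10.ok = 28  [28]
15. n11.pre = "rn"  [terminal]
16. n12.sig = 10  [terminal]
17. n13.hot = 3  [terminal]
18. n10.lim = 28  [c.hot + f.sig + 15]
19. n10.env = false  [c.hot > 3]
20. n9.tag = -6  [-6]
21. n9.ok = 11  [B.lim - 17]
22. n2.lim = 23  [B₀.ok + A.tag + 25]
23. n2.env = true  [B₀.ok > 3]
24. n14.lim = 9  [terminal]
25. n1.hot = true  [true]
26. n1.pre = true  [B.env == true]
27. n1.sig = true  [E.val == -8]
28. n15.wid = true  [E.hot == true]
29. n16.lim = 8  [terminal]
30. n17.lim = 26  [terminal]
31. n15.lim = "ym"  ["ym"]
32. n0.lim = "nym"  ["n" ++ S₁.lim]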